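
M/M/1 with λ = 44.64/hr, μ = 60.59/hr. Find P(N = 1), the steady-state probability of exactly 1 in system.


ρ = 44.64/60.59 = 0.7368
P_n = (1−ρ)·ρ^n = (1 − 0.7368)·0.7368^1 = 0.2632·0.736755 = 0.193947

Final: 0.193947


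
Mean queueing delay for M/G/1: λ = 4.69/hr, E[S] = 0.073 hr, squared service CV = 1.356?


ρ = λ·E[S] = 4.69·0.073 = 0.3424
E[S²] = E[S]²(1+C_s²) = 0.073²·(1+1.356) = 0.012555
Wq = λ·E[S²]/(2(1−ρ)) = 4.69·0.012555/(2·0.6576) = 0.04477 hr

Final: 0.04477 hr


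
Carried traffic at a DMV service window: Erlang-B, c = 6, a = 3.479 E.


B(6,3.479) = 0.081107 (Erlang-B)
Carried load = a(1 − B) = 3.479·(1 − 0.081107) = 3.479·0.918893 = 3.1968 E

Final: 3.1968 Erlangs


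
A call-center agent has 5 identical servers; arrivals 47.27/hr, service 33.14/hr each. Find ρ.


ρ = λ/(cμ) = 47.27/(5·33.14) = 47.27/165.70 = 0.2853

Final: 0.2853


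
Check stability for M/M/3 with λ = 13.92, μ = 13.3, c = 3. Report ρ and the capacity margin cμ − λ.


Total capacity cμ = 3·13.3 = 39.90/hr
ρ = λ/(cμ) = 13.92/39.90 = 0.3489
Stable ⇔ ρ < 1: YES
Spare capacity = cμ − λ = 39.90 − 13.92 = 25.98/hr

Final: ρ = 0.3489; stable; margin = 25.98/hr


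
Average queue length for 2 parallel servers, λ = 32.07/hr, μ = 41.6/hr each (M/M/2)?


a = λ/μ = 0.7709; ρ = a/2 = 0.3855
P₀ = 0.443567
Lq = P₀·a^c·ρ / (c!·(1−ρ)²) = 0.443567·0.59431·0.3855/(2·0.37766)
= 0.13453

Final: 0.13453


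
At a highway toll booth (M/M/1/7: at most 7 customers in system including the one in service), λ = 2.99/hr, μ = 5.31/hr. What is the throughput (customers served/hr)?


ρ = 0.5631; P_K = (1−ρ)ρ^7/(1−ρ^8) = 0.007922
λ_eff = λ(1 − P_K) = 2.99·(1 − 0.007922) = 2.99·0.992078 = 2.9663 /hr

Final: 2.9663 /hr


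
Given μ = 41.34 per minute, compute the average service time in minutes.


Mean service time = 1/μ = 1/41.34 minute = 0.02419 minute
In minutes: 0.02419 × 1 = 0.02419 min

Final: 0.02419 min


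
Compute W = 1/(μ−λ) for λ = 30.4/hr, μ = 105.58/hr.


W = 1/(μ−λ) = 1/(105.58 − 30.4) = 1/75.18 = 0.01330 hr

Final: 0.01330 hr


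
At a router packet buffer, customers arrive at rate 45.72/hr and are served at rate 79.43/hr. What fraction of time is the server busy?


ρ = λ/μ = 45.72/79.43 = 0.5756

Final: 0.5756


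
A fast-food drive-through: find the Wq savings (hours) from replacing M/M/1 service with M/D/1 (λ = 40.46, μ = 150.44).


ρ = 40.46/150.44 = 0.2689
Wq(M/M/1) = ρ/(μ−λ) = 0.2689/109.98 = 0.002445 hr
Wq(M/D/1) = ρ/(2(μ−λ)) = 0.001223 hr
Savings = 0.002445 − 0.001223 = 0.001223 hr

Final: 0.001223 hr


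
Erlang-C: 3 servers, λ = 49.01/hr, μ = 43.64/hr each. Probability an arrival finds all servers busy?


a = λ/μ = 1.1231; ρ = a/3 = 0.3744
P₀ = 0.319387 (from M/M/c formula)
C(c,a) = [a^c/(c!(1−ρ))]·P₀ = [1.41645/(6·0.6256)]·0.319387
= 0.37733·0.319387 = 0.120513

Final: 0.120513


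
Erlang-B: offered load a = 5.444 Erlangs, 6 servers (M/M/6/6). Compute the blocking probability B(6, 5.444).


B(c,a) = (a^c/c!) / Σ_{k=0}^{c} a^k/k!
a^6/6! = 36.155652
Σ terms (k=0..6): 1.00000 + 5.44400 + 14.81857 + 26.89076 + 36.59833 + 39.84826 + 36.15565 = 160.755566
B = 36.155652/160.755566 = 0.224911

Final: 0.224911


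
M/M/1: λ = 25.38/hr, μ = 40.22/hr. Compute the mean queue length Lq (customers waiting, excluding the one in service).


ρ = 25.38/40.22 = 0.6310
Lq = ρ²/(1−ρ) = 0.3982/0.3690 = 1.0792

Final: 1.0792


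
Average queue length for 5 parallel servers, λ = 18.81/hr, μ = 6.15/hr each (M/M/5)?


a = λ/μ = 3.0585; ρ = a/5 = 0.6117
P₀ = 0.043678
Lq = P₀·a^c·ρ / (c!·(1−ρ)²) = 0.043678·267.65071·0.6117/(120·0.15077)
= 0.39525

Final: 0.39525


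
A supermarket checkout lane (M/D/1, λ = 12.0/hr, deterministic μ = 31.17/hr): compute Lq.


ρ = 12.0/31.17 = 0.3850
M/D/1: Lq = ρ²/(2(1−ρ)) = 0.1482/(2·0.6150) = 0.12050

Final: 0.12050


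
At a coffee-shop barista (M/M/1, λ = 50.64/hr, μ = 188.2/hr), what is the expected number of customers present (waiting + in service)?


ρ = λ/μ = 50.64/188.2 = 0.2691
L = ρ/(1−ρ) = 0.2691/(1 − 0.2691) = 0.2691/0.7309 = 0.3681

Final: 0.3681


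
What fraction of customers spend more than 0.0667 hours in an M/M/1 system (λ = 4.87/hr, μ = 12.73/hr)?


W ~ Exponential(μ−λ) for M/M/1.
μ − λ = 12.73 − 4.87 = 7.8600
P(W > t) = e^{−(μ−λ)t} = e^{−0.5243} = 0.591992

Final: 0.591992


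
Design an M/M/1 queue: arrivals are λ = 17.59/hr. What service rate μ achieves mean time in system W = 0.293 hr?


W = 1/(μ−λ) ⇒ μ − λ = 1/W = 1/0.293 = 3.4130
μ = λ + 1/W = 17.59 + 3.4130 = 21.0030 per hr

Final: 21.0030 /hr


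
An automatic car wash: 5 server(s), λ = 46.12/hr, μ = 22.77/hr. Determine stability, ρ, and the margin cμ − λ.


Total capacity cμ = 5·22.77 = 113.85/hr
ρ = λ/(cμ) = 46.12/113.85 = 0.4051
Stable ⇔ ρ < 1: YES
Spare capacity = cμ − λ = 113.85 − 46.12 = 67.73/hr

Final: ρ = 0.4051; stable; margin = 67.73/hr


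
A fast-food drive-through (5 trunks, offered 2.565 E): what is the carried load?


B(5,2.565) = 0.074640 (Erlang-B)
Carried load = a(1 − B) = 2.565·(1 − 0.074640) = 2.565·0.925360 = 2.3735 E

Final: 2.3735 Erlangs


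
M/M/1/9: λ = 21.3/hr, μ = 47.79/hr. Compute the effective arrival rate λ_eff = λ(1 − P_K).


ρ = 0.4457; P_K = (1−ρ)ρ^9/(1−ρ^10) = 0.0003848
λ_eff = λ(1 − P_K) = 21.3·(1 − 0.0003848) = 21.3·0.999615 = 21.2918 /hr

Final: 21.2918 /hr


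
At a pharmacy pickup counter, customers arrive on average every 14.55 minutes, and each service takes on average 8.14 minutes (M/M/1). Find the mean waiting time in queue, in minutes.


λ = 60/14.55 = 4.1237 /hr
μ = 60/8.14 = 7.3710 /hr
ρ = λ/μ = 4.1237/7.3710 = 0.5595
Wq = ρ/(μ−λ) = 0.5595/(7.3710−4.1237) = 0.17228 hr
In minutes: 0.17228·60 = 10.337 min

Final: 10.337 min


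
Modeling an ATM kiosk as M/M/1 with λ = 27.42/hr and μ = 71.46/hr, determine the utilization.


ρ = λ/μ = 27.42/71.46 = 0.3837

Final: 0.3837


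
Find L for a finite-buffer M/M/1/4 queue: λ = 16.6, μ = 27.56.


ρ = 16.6/27.56 = 0.6023
L = ρ[1 − (K+1)ρ^K + Kρ^(K+1)] / [(1−ρ)(1−ρ^(K+1))]
Numerator: 0.6023·(1 − 5·0.131618 + 4·0.079276) = 0.396940
Denominator: (0.3977)·(0.920724) = 0.366151
L = 0.396940/0.366151 = 1.0841

Final: 1.0841


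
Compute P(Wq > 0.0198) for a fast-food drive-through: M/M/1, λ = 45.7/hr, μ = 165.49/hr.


ρ = 45.7/165.49 = 0.2761
P(Wq > t) = ρ·e^{−(μ−λ)t} = 0.2761·e^{−2.3718}
= 0.2761·0.093309 = 0.025767

Final: 0.025767


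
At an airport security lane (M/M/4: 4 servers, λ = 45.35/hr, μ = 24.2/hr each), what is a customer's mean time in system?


a = 1.8740; ρ = 0.4685; P₀ = 0.149400
Lq = P₀·a^c·ρ/(c!(1−ρ)²) = 0.12731
Wq = Lq/λ = 0.12731/45.35 = 0.002807 hr
W = Wq + 1/μ = 0.002807 + 0.04132 = 0.04413 hr

Final: 0.04413 hr


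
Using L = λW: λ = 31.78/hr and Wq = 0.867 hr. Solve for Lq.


Lq = λWq = 31.78·0.867 = 27.5533

Final: 27.5533


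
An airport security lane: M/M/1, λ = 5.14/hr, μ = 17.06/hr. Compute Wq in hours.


ρ = 5.14/17.06 = 0.3013
Wq = ρ/(μ−λ) = 0.3013/(17.06 − 5.14) = 0.3013/11.92 = 0.02528 hr

Final: 0.02528 hr


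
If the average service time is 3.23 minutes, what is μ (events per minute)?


μ = 1/(service time) in consistent units.
1 minute = 1 min, so μ = 1/3.23 = 0.3096 per minute

Final: 0.3096 /min


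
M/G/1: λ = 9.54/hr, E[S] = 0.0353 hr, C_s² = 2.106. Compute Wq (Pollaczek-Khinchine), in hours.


ρ = λ·E[S] = 9.54·0.0353 = 0.3368
E[S²] = E[S]²(1+C_s²) = 0.0353²·(1+2.106) = 0.003870
Wq = λ·E[S²]/(2(1−ρ)) = 9.54·0.003870/(2·0.6632) = 0.02784 hr

Final: 0.02784 hr


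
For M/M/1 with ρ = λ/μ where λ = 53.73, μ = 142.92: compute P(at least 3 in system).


ρ = 53.73/142.92 = 0.3759
P(N ≥ n) = ρ^n = 0.3759^3 = 0.053134

Final: 0.053134


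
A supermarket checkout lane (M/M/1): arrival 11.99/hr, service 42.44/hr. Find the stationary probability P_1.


ρ = 11.99/42.44 = 0.2825
P_n = (1−ρ)·ρ^n = (1 − 0.2825)·0.2825^1 = 0.7175·0.282516 = 0.202701

Final: 0.202701


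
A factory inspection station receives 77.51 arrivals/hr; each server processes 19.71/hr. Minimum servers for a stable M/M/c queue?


Stability requires cμ > λ ⇔ c > λ/μ.
λ/μ = 77.51/19.71 = 3.9325
Minimum integer c = ⌊3.9325⌋ + 1 = 4
Check: 4·19.71 = 78.84 > 77.51, while 3·19.71 = 59.13 ≤ 77.51

Final: 4 servers


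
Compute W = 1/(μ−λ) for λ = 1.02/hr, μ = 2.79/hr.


W = 1/(μ−λ) = 1/(2.79 − 1.02) = 1/1.77 = 0.5650 hr

Final: 0.5650 hr


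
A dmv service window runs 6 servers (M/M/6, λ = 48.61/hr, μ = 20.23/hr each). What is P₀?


a = λ/μ = 48.61/20.23 = 2.4029; ρ = a/c = 0.4005
Σ_{k=0}^{5} a^k/k! (terms k=0..5) = 1.00000 + 2.40287 + 2.88688 + 2.31227 + 1.38902 + 0.66752 = 10.65856
Tail: a^6/(6!(1−ρ)) = 192.47682/(720·0.5995) = 0.44590
P₀ = 1/(10.65856 + 0.44590) = 1/11.10446 = 0.090054

Final: 0.090054


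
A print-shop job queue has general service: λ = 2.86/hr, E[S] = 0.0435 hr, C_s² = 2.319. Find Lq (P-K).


ρ = λ·E[S] = 2.86·0.0435 = 0.1244
Lq = ρ²(1+C_s²)/(2(1−ρ)) = 0.01548·(1+2.319)/(2·0.8756)
= 0.01548·3.3190/1.7512 = 0.02934

Final: 0.02934


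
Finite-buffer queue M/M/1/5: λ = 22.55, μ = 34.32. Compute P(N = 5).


ρ = λ/μ = 22.55/34.32 = 0.6571
P_K = (1−ρ)ρ^K/(1−ρ^(K+1)) = (0.3429·0.122461)/(1 − 0.080463)
= 0.041998/0.919537 = 0.045673

Final: 0.045673


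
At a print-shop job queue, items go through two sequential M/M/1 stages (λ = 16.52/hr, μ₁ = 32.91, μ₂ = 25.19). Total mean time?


Each node sees arrival rate λ = 16.52/hr (tandem ⇒ throughput preserved).
W₁ = 1/(μ₁−λ) = 1/(32.91−16.52) = 0.06101 hr
W₂ = 1/(μ₂−λ) = 1/(25.19−16.52) = 0.11534 hr
W_total = W₁ + W₂ = 0.06101 + 0.11534 = 0.17635 hr

Final: 0.17635 hr


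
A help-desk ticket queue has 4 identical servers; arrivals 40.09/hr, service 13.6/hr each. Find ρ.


ρ = λ/(cμ) = 40.09/(4·13.6) = 40.09/54.40 = 0.7369

Final: 0.7369


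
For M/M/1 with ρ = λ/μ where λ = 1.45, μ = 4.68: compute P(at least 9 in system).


ρ = 1.45/4.68 = 0.3098
P(N ≥ n) = ρ^n = 0.3098^9 = 0.00002631

Final: 0.00002631


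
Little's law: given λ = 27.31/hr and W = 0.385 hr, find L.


L = λW = 27.31·0.385 = 10.5144

Final: 10.5144


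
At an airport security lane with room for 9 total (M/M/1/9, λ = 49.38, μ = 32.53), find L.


ρ = 49.38/32.53 = 1.5180
L = ρ[1 − (K+1)ρ^K + Kρ^(K+1)] / [(1−ρ)(1−ρ^(K+1))]
Numerator: 1.5180·(1 − 10·42.796002 + 9·64.963621) = 239.405057
Denominator: (-0.5180)·(-63.963621) = 33.132094
L = 239.405057/33.132094 = 7.2258

Final: 7.2258


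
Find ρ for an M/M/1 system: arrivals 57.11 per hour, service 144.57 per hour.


ρ = λ/μ = 57.11/144.57 = 0.3950

Final: 0.3950


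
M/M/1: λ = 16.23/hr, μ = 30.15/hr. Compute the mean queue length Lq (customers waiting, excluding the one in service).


ρ = 16.23/30.15 = 0.5383
Lq = ρ²/(1−ρ) = 0.2898/0.4617 = 0.6276

Final: 0.6276


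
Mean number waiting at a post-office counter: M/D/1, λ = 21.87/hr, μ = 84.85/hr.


ρ = 21.87/84.85 = 0.2577
M/D/1: Lq = ρ²/(2(1−ρ)) = 0.06643/(2·0.7423) = 0.04475

Final: 0.04475


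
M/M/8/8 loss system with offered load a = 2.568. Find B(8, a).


B(c,a) = (a^c/c!) / Σ_{k=0}^{c} a^k/k!
a^8/8! = 0.046907
Σ terms (k=0..8): 1.00000 + 2.56800 + 3.29731 + 2.82250 + 1.81204 + 0.93067 + 0.39833 + 0.14613 + 0.04691 = 13.021882
B = 0.046907/13.021882 = 0.003602

Final: 0.003602


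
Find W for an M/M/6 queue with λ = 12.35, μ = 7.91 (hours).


a = 1.5613; ρ = 0.2602; P₀ = 0.209792
Lq = P₀·a^c·ρ/(c!(1−ρ)²) = 0.002007
Wq = Lq/λ = 0.002007/12.35 = 0.0001625 hr
W = Wq + 1/μ = 0.0001625 + 0.12642 = 0.12658 hr

Final: 0.12658 hr


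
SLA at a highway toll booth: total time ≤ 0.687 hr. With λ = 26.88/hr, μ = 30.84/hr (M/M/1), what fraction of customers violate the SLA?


W ~ Exponential(μ−λ) for M/M/1.
μ − λ = 30.84 − 26.88 = 3.9600
P(W > t) = e^{−(μ−λ)t} = e^{−2.7205} = 0.065841

Final: 0.065841


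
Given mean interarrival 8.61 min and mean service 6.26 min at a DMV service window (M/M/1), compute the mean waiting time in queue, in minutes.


λ = 60/8.61 = 6.9686 /hr
μ = 60/6.26 = 9.5847 /hr
ρ = λ/μ = 6.9686/9.5847 = 0.7271
Wq = ρ/(μ−λ) = 0.7271/(9.5847−6.9686) = 0.27793 hr
In minutes: 0.27793·60 = 16.676 min

Final: 16.676 min


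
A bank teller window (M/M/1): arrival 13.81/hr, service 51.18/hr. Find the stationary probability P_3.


ρ = 13.81/51.18 = 0.2698
P_n = (1−ρ)·ρ^n = (1 − 0.2698)·0.2698^3 = 0.7302·0.019646 = 0.014345

Final: 0.014345


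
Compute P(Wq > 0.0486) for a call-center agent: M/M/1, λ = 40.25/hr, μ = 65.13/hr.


ρ = 40.25/65.13 = 0.6180
P(Wq > t) = ρ·e^{−(μ−λ)t} = 0.6180·e^{−1.2092}
= 0.6180·0.298445 = 0.184438

Final: 0.184438


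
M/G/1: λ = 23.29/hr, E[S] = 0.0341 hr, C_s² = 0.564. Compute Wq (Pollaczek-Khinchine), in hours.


ρ = λ·E[S] = 23.29·0.0341 = 0.7942
E[S²] = E[S]²(1+C_s²) = 0.0341²·(1+0.564) = 0.001819
Wq = λ·E[S²]/(2(1−ρ)) = 23.29·0.001819/(2·0.2058) = 0.10290 hr

Final: 0.10290 hr


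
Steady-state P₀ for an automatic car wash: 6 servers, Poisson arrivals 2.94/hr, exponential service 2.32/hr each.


a = λ/μ = 2.94/2.32 = 1.2672; ρ = a/c = 0.2112
Σ_{k=0}^{5} a^k/k! (terms k=0..5) = 1.00000 + 1.26724 + 0.80295 + 0.33918 + 0.10745 + 0.02723 = 3.54406
Tail: a^6/(6!(1−ρ)) = 4.14148/(720·0.7888) = 0.007292
P₀ = 1/(3.54406 + 0.007292) = 1/3.55135 = 0.281583

Final: 0.281583


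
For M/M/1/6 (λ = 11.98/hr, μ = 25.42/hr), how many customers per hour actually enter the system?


ρ = 0.4713; P_K = (1−ρ)ρ^6/(1−ρ^7) = 0.005823
λ_eff = λ(1 − P_K) = 11.98·(1 − 0.005823) = 11.98·0.994177 = 11.9102 /hr

Final: 11.9102 /hr


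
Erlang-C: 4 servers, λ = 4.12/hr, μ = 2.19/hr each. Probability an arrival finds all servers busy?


a = λ/μ = 1.8813; ρ = a/4 = 0.4703
P₀ = 0.148237 (from M/M/c formula)
C(c,a) = [a^c/(c!(1−ρ))]·P₀ = [12.52600/(24·0.5297)]·0.148237
= 0.98534·0.148237 = 0.146065

Final: 0.146065


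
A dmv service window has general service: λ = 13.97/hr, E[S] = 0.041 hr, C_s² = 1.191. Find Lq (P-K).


ρ = λ·E[S] = 13.97·0.041 = 0.5728
Lq = ρ²(1+C_s²)/(2(1−ρ)) = 0.3281·(1+1.191)/(2·0.4272)
= 0.3281·2.1910/0.8545 = 0.84122

Final: 0.84122


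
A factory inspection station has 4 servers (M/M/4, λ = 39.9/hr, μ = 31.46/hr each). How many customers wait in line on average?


a = λ/μ = 1.2683; ρ = a/4 = 0.3171
P₀ = 0.280080
Lq = P₀·a^c·ρ / (c!·(1−ρ)²) = 0.280080·2.58736·0.3171/(24·0.46639)
= 0.02053

Final: 0.02053


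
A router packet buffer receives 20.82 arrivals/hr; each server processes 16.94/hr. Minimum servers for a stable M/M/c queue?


Stability requires cμ > λ ⇔ c > λ/μ.
λ/μ = 20.82/16.94 = 1.2290
Minimum integer c = ⌊1.2290⌋ + 1 = 2
Check: 2·16.94 = 33.88 > 20.82, while 1·16.94 = 16.94 ≤ 20.82

Final: 2 servers


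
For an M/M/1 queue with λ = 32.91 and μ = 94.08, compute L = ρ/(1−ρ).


ρ = λ/μ = 32.91/94.08 = 0.3498
L = ρ/(1−ρ) = 0.3498/(1 − 0.3498) = 0.3498/0.6502 = 0.5380

Final: 0.5380


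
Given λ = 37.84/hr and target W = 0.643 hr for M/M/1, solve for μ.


W = 1/(μ−λ) ⇒ μ − λ = 1/W = 1/0.643 = 1.5552
μ = λ + 1/W = 37.84 + 1.5552 = 39.3952 per hr

Final: 39.3952 /hr


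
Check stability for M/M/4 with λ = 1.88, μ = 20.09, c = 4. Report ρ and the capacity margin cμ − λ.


Total capacity cμ = 4·20.09 = 80.36/hr
ρ = λ/(cμ) = 1.88/80.36 = 0.02339
Stable ⇔ ρ < 1: YES
Spare capacity = cμ − λ = 80.36 − 1.88 = 78.48/hr

Final: ρ = 0.02339; stable; margin = 78.48/hr


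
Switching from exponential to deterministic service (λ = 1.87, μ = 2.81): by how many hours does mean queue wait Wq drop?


ρ = 1.87/2.81 = 0.6655
Wq(M/M/1) = ρ/(μ−λ) = 0.6655/0.9400 = 0.70796 hr
Wq(M/D/1) = ρ/(2(μ−λ)) = 0.35398 hr
Savings = 0.70796 − 0.35398 = 0.35398 hr

Final: 0.35398 hr


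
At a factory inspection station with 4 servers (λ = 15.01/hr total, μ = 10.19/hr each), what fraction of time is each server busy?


ρ = λ/(cμ) = 15.01/(4·10.19) = 15.01/40.76 = 0.3683

Final: 0.3683


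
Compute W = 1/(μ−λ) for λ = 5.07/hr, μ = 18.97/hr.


W = 1/(μ−λ) = 1/(18.97 − 5.07) = 1/13.90 = 0.07194 hr

Final: 0.07194 hr


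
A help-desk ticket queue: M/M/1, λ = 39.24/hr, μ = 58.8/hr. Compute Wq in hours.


ρ = 39.24/58.8 = 0.6673
Wq = ρ/(μ−λ) = 0.6673/(58.8 − 39.24) = 0.6673/19.56 = 0.03412 hr

Final: 0.03412 hr


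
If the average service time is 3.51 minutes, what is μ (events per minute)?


μ = 1/(service time) in consistent units.
1 minute = 1 min, so μ = 1/3.51 = 0.2849 per minute

Final: 0.2849 /min


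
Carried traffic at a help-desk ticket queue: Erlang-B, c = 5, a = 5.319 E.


B(5,5.319) = 0.310196 (Erlang-B)
Carried load = a(1 − B) = 5.319·(1 − 0.310196) = 5.319·0.689804 = 3.6691 E

Final: 3.6691 Erlangs


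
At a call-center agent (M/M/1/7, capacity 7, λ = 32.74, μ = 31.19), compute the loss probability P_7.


ρ = λ/μ = 32.74/31.19 = 1.0497
P_K = (1−ρ)ρ^K/(1−ρ^(K+1)) = (-0.04970·1.404246)/(1 − 1.474030)
= -0.069785/-0.474030 = 0.147215

Final: 0.147215


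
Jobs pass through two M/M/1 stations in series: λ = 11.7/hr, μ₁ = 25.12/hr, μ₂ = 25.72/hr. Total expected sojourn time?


Each node sees arrival rate λ = 11.7/hr (tandem ⇒ throughput preserved).
W₁ = 1/(μ₁−λ) = 1/(25.12−11.7) = 0.07452 hr
W₂ = 1/(μ₂−λ) = 1/(25.72−11.7) = 0.07133 hr
W_total = W₁ + W₂ = 0.07452 + 0.07133 = 0.14584 hr

Final: 0.14584 hr


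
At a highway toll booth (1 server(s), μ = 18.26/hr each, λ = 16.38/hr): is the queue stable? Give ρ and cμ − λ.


Total capacity cμ = 1·18.26 = 18.26/hr
ρ = λ/(cμ) = 16.38/18.26 = 0.8970
Stable ⇔ ρ < 1: YES
Spare capacity = cμ − λ = 18.26 − 16.38 = 1.88/hr

Final: ρ = 0.8970; stable; margin = 1.88/hr


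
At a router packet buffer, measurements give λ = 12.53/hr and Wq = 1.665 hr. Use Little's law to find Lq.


Lq = λWq = 12.53·1.665 = 20.8624

Final: 20.8624


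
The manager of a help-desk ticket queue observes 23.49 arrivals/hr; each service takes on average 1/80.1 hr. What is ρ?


ρ = λ/μ = 23.49/80.1 = 0.2933

Final: 0.2933


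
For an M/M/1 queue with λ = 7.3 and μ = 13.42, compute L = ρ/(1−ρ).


ρ = λ/μ = 7.3/13.42 = 0.5440
L = ρ/(1−ρ) = 0.5440/(1 − 0.5440) = 0.5440/0.4560 = 1.1928

Final: 1.1928


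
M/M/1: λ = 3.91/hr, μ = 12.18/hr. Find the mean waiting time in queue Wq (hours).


ρ = 3.91/12.18 = 0.3210
Wq = ρ/(μ−λ) = 0.3210/(12.18 − 3.91) = 0.3210/8.27 = 0.03882 hr

Final: 0.03882 hr


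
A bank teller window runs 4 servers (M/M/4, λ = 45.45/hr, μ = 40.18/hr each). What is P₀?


a = λ/μ = 45.45/40.18 = 1.1312; ρ = a/c = 0.2828
Σ_{k=0}^{3} a^k/k! (terms k=0..3) = 1.00000 + 1.13116 + 0.63976 + 0.24122 = 3.01215
Tail: a^4/(4!(1−ρ)) = 1.63718/(24·0.7172) = 0.09511
P₀ = 1/(3.01215 + 0.09511) = 1/3.10726 = 0.321827

Final: 0.321827


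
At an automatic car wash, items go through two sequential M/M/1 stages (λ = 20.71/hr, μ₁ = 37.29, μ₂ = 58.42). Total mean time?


Each node sees arrival rate λ = 20.71/hr (tandem ⇒ throughput preserved).
W₁ = 1/(μ₁−λ) = 1/(37.29−20.71) = 0.06031 hr
W₂ = 1/(μ₂−λ) = 1/(58.42−20.71) = 0.02652 hr
W_total = W₁ + W₂ = 0.06031 + 0.02652 = 0.08683 hr

Final: 0.08683 hr


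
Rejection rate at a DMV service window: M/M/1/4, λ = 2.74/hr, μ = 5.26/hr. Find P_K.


ρ = λ/μ = 2.74/5.26 = 0.5209
P_K = (1−ρ)ρ^K/(1−ρ^(K+1)) = (0.4791·0.073631)/(1 − 0.038355)
= 0.035276/0.961645 = 0.036683

Final: 0.036683


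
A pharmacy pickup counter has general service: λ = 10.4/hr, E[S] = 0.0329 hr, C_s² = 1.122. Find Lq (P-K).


ρ = λ·E[S] = 10.4·0.0329 = 0.3422
Lq = ρ²(1+C_s²)/(2(1−ρ)) = 0.1171·(1+1.122)/(2·0.6578)
= 0.1171·2.1220/1.3157 = 0.18882

Final: 0.18882


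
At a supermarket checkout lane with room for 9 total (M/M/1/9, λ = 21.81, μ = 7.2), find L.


ρ = 21.81/7.2 = 3.0292
L = ρ[1 − (K+1)ρ^K + Kρ^(K+1)] / [(1−ρ)(1−ρ^(K+1))]
Numerator: 3.0292·(1 − 10·21473.781132 + 9·65047.662013) = 1122888.294671
Denominator: (-2.0292)·(-65046.662013) = 131990.518335
L = 1122888.294671/131990.518335 = 8.5073

Final: 8.5073


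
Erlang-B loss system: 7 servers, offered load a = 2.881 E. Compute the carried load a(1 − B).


B(7,2.881) = 0.018507 (Erlang-B)
Carried load = a(1 − B) = 2.881·(1 − 0.018507) = 2.881·0.981493 = 2.8277 E

Final: 2.8277 Erlangs


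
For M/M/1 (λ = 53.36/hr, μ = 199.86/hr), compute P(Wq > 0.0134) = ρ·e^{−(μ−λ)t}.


ρ = 53.36/199.86 = 0.2670
P(Wq > t) = ρ·e^{−(μ−λ)t} = 0.2670·e^{−1.9631}
= 0.2670·0.140422 = 0.037491

Final: 0.037491


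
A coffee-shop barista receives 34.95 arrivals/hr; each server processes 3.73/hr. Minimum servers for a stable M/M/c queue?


Stability requires cμ > λ ⇔ c > λ/μ.
λ/μ = 34.95/3.73 = 9.3700
Minimum integer c = ⌊9.3700⌋ + 1 = 10
Check: 10·3.73 = 37.30 > 34.95, while 9·3.73 = 33.57 ≤ 34.95

Final: 10 servers


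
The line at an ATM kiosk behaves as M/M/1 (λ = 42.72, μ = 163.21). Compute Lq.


ρ = 42.72/163.21 = 0.2617
Lq = ρ²/(1−ρ) = 0.06851/0.7383 = 0.09280

Final: 0.09280


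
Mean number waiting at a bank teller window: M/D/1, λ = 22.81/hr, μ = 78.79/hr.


ρ = 22.81/78.79 = 0.2895
M/D/1: Lq = ρ²/(2(1−ρ)) = 0.08381/(2·0.7105) = 0.05898

Final: 0.05898


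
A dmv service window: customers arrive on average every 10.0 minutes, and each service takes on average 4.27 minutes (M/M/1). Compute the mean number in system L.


λ = 60/10.0 = 6.0000 /hr
μ = 60/4.27 = 14.0515 /hr
ρ = λ/μ = 6.0000/14.0515 = 0.4270
L = ρ/(1−ρ) = 0.4270/0.5730 = 0.7452

Final: 0.7452


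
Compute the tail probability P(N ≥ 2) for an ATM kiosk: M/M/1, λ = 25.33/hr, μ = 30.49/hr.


ρ = 25.33/30.49 = 0.8308
P(N ≥ n) = ρ^n = 0.8308^2 = 0.690169

Final: 0.690169


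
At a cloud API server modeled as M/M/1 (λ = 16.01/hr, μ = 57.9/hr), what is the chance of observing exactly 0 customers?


ρ = 16.01/57.9 = 0.2765
P_n = (1−ρ)·ρ^n = (1 − 0.2765)·0.2765^0 = 0.7235·1.000000 = 0.723489

Final: 0.723489


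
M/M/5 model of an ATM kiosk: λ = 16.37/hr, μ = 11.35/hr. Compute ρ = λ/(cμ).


ρ = λ/(cμ) = 16.37/(5·11.35) = 16.37/56.75 = 0.2885

Final: 0.2885


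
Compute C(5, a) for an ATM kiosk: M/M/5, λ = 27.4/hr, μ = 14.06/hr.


a = λ/μ = 1.9488; ρ = a/5 = 0.3898
P₀ = 0.141523 (from M/M/c formula)
C(c,a) = [a^c/(c!(1−ρ))]·P₀ = [28.10776/(120·0.6102)]·0.141523
= 0.38383·0.141523 = 0.054321

Final: 0.054321


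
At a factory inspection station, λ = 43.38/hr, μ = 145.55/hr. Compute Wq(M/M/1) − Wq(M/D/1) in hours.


ρ = 43.38/145.55 = 0.2980
Wq(M/M/1) = ρ/(μ−λ) = 0.2980/102.17 = 0.002917 hr
Wq(M/D/1) = ρ/(2(μ−λ)) = 0.001459 hr
Savings = 0.002917 − 0.001459 = 0.001459 hr

Final: 0.001459 hr


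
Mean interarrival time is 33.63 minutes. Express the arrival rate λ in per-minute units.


λ = 1/(interarrival time) in consistent units.
1 minute = 1 min, so λ = 1/33.63 = 0.02974 per minute

Final: 0.02974 /min


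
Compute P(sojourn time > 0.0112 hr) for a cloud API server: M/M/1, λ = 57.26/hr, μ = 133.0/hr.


W ~ Exponential(μ−λ) for M/M/1.
μ − λ = 133.0 − 57.26 = 75.7400
P(W > t) = e^{−(μ−λ)t} = e^{−0.8483} = 0.428147

Final: 0.428147


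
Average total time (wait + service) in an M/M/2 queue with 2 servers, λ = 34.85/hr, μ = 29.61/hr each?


a = 1.1770; ρ = 0.5885; P₀ = 0.259062
Lq = P₀·a^c·ρ/(c!(1−ρ)²) = 0.62354
Wq = Lq/λ = 0.62354/34.85 = 0.01789 hr
W = Wq + 1/μ = 0.01789 + 0.03377 = 0.05166 hr

Final: 0.05166 hr


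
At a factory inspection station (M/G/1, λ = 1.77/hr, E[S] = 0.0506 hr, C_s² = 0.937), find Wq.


ρ = λ·E[S] = 1.77·0.0506 = 0.08956
E[S²] = E[S]²(1+C_s²) = 0.0506²·(1+0.937) = 0.004959
Wq = λ·E[S²]/(2(1−ρ)) = 1.77·0.004959/(2·0.9104) = 0.004821 hr

Final: 0.004821 hr


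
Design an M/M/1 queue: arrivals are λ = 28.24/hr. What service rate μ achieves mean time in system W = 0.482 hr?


W = 1/(μ−λ) ⇒ μ − λ = 1/W = 1/0.482 = 2.0747
μ = λ + 1/W = 28.24 + 2.0747 = 30.3147 per hr

Final: 30.3147 /hr


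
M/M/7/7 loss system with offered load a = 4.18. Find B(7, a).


B(c,a) = (a^c/c!) / Σ_{k=0}^{c} a^k/k!
a^7/7! = 4.423881
Σ terms (k=0..7): 1.00000 + 4.18000 + 8.73620 + 12.17244 + 12.72020 + 10.63409 + 7.40841 + 4.42388 = 61.275217
B = 4.423881/61.275217 = 0.072197

Final: 0.072197


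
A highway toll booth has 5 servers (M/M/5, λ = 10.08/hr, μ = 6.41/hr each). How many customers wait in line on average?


a = λ/μ = 1.5725; ρ = a/5 = 0.3145
P₀ = 0.207090
Lq = P₀·a^c·ρ / (c!·(1−ρ)²) = 0.207090·9.61640·0.3145/(120·0.46990)
= 0.01111

Final: 0.01111


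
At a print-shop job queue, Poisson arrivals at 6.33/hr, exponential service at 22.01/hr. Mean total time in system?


W = 1/(μ−λ) = 1/(22.01 − 6.33) = 1/15.68 = 0.06378 hr

Final: 0.06378 hr


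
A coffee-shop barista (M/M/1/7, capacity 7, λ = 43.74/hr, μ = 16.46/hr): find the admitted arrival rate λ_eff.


ρ = 2.6574; P_K = (1−ρ)ρ^7/(1−ρ^8) = 0.623936
λ_eff = λ(1 − P_K) = 43.74·(1 − 0.623936) = 43.74·0.376064 = 16.4490 /hr

Final: 16.4490 /hr


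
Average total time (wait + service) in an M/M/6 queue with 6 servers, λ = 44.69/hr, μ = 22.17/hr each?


a = 2.0158; ρ = 0.3360; P₀ = 0.133009
Lq = P₀·a^c·ρ/(c!(1−ρ)²) = 0.009443
Wq = Lq/λ = 0.009443/44.69 = 0.0002113 hr
W = Wq + 1/μ = 0.0002113 + 0.04511 = 0.04532 hr

Final: 0.04532 hr


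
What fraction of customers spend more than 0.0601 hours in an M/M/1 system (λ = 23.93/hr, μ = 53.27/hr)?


W ~ Exponential(μ−λ) for M/M/1.
μ − λ = 53.27 − 23.93 = 29.3400
P(W > t) = e^{−(μ−λ)t} = e^{−1.7633} = 0.171472

Final: 0.171472


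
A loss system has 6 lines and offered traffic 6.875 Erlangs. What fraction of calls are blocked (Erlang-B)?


B(c,a) = (a^c/c!) / Σ_{k=0}^{c} a^k/k!
a^6/6! = 146.657311
Σ terms (k=0..6): 1.00000 + 6.87500 + 23.63281 + 54.15853 + 93.08497 + 127.99184 + 146.65731 = 453.400459
B = 146.657311/453.400459 = 0.323461

Final: 0.323461


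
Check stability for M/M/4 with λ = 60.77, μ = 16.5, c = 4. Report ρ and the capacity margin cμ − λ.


Total capacity cμ = 4·16.5 = 66.00/hr
ρ = λ/(cμ) = 60.77/66.00 = 0.9208
Stable ⇔ ρ < 1: YES
Spare capacity = cμ − λ = 66.00 − 60.77 = 5.23/hr

Final: ρ = 0.9208; stable; margin = 5.23/hr


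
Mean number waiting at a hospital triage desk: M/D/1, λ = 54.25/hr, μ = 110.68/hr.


ρ = 54.25/110.68 = 0.4902
M/D/1: Lq = ρ²/(2(1−ρ)) = 0.2402/(2·0.5098) = 0.23561

Final: 0.23561


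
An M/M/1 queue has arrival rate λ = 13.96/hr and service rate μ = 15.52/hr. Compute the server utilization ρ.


ρ = λ/μ = 13.96/15.52 = 0.8995

Final: 0.8995


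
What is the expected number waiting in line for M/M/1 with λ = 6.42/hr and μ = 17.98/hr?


ρ = 6.42/17.98 = 0.3571
Lq = ρ²/(1−ρ) = 0.1275/0.6429 = 0.1983

Final: 0.1983


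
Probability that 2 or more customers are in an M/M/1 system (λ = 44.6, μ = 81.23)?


ρ = 44.6/81.23 = 0.5491
P(N ≥ n) = ρ^n = 0.5491^2 = 0.301465

Final: 0.301465


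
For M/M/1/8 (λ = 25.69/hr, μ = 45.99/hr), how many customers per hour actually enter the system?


ρ = 0.5586; P_K = (1−ρ)ρ^8/(1−ρ^9) = 0.004207
λ_eff = λ(1 − P_K) = 25.69·(1 − 0.004207) = 25.69·0.995793 = 25.5819 /hr

Final: 25.5819 /hr


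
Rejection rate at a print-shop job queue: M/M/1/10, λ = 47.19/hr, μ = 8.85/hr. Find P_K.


ρ = λ/μ = 47.19/8.85 = 5.3322
P_K = (1−ρ)ρ^K/(1−ρ^(K+1)) = (-4.3322·18580913.709473)/(1 − 99077211.067801)
= -80496297.358328/-99077210.067801 = 0.812460

Final: 0.812460


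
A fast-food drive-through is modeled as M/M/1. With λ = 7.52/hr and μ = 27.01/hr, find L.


ρ = λ/μ = 7.52/27.01 = 0.2784
L = ρ/(1−ρ) = 0.2784/(1 − 0.2784) = 0.2784/0.7216 = 0.3858

Final: 0.3858


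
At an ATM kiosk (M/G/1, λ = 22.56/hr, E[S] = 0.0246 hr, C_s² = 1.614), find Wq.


ρ = λ·E[S] = 22.56·0.0246 = 0.5550
E[S²] = E[S]²(1+C_s²) = 0.0246²·(1+1.614) = 0.001582
Wq = λ·E[S²]/(2(1−ρ)) = 22.56·0.001582/(2·0.4450) = 0.04010 hr

Final: 0.04010 hr


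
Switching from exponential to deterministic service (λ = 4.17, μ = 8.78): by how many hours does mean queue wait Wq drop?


ρ = 4.17/8.78 = 0.4749
Wq(M/M/1) = ρ/(μ−λ) = 0.4749/4.61 = 0.10302 hr
Wq(M/D/1) = ρ/(2(μ−λ)) = 0.05151 hr
Savings = 0.10302 − 0.05151 = 0.05151 hr

Final: 0.05151 hr


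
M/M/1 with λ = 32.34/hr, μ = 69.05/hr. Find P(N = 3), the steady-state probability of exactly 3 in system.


ρ = 32.34/69.05 = 0.4684
P_n = (1−ρ)·ρ^n = (1 − 0.4684)·0.4684^3 = 0.5316·0.102738 = 0.054620

Final: 0.054620


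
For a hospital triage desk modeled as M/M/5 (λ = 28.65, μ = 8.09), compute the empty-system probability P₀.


a = λ/μ = 28.65/8.09 = 3.5414; ρ = a/c = 0.7083
Σ_{k=0}^{4} a^k/k! (terms k=0..4) = 1.00000 + 3.54141 + 6.27079 + 7.40248 + 6.55380 = 24.76848
Tail: a^5/(5!(1−ρ)) = 557.03249/(120·0.2917) = 15.91240
P₀ = 1/(24.76848 + 15.91240) = 1/40.68088 = 0.024582

Final: 0.024582


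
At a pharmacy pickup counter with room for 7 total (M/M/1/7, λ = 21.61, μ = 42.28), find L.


ρ = 21.61/42.28 = 0.5111
L = ρ[1 − (K+1)ρ^K + Kρ^(K+1)] / [(1−ρ)(1−ρ^(K+1))]
Numerator: 0.5111·(1 − 8·0.009113 + 7·0.004658) = 0.490520
Denominator: (0.4889)·(0.995342) = 0.486607
L = 0.490520/0.486607 = 1.0080

Final: 1.0080


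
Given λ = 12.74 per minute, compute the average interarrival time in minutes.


Mean interarrival time = 1/λ = 1/12.74 minute = 0.07849 minute
In minutes: 0.07849 × 1 = 0.07849 min

Final: 0.07849 min


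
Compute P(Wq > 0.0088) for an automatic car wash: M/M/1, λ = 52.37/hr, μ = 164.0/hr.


ρ = 52.37/164.0 = 0.3193
P(Wq > t) = ρ·e^{−(μ−λ)t} = 0.3193·e^{−0.9823}
= 0.3193·0.374432 = 0.119567

Final: 0.119567


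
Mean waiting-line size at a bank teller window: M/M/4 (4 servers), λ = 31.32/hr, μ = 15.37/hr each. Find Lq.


a = λ/μ = 2.0377; ρ = a/4 = 0.5094
P₀ = 0.125178
Lq = P₀·a^c·ρ / (c!·(1−ρ)²) = 0.125178·17.24215·0.5094/(24·0.24066)
= 0.19037

Final: 0.19037


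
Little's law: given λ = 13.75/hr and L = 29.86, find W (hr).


W = L/λ = 29.86/13.75 = 2.1716 hr

Final: 2.1716 hr


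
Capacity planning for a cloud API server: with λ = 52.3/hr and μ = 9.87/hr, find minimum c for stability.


Stability requires cμ > λ ⇔ c > λ/μ.
λ/μ = 52.3/9.87 = 5.2989
Minimum integer c = ⌊5.2989⌋ + 1 = 6
Check: 6·9.87 = 59.22 > 52.3, while 5·9.87 = 49.35 ≤ 52.3

Final: 6 servers


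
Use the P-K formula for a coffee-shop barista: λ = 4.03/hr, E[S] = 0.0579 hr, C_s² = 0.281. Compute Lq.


ρ = λ·E[S] = 4.03·0.0579 = 0.2333
Lq = ρ²(1+C_s²)/(2(1−ρ)) = 0.05445·(1+0.281)/(2·0.7667)
= 0.05445·1.2810/1.5333 = 0.04549

Final: 0.04549


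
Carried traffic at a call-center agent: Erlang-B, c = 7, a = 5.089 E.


B(7,5.089) = 0.126126 (Erlang-B)
Carried load = a(1 − B) = 5.089·(1 − 0.126126) = 5.089·0.873874 = 4.4471 E

Final: 4.4471 Erlangs


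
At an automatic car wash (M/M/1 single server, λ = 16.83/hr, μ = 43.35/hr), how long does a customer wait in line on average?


ρ = 16.83/43.35 = 0.3882
Wq = ρ/(μ−λ) = 0.3882/(43.35 − 16.83) = 0.3882/26.52 = 0.01464 hr

Final: 0.01464 hr


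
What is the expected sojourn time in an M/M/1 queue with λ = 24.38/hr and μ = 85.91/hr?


W = 1/(μ−λ) = 1/(85.91 − 24.38) = 1/61.53 = 0.01625 hr

Final: 0.01625 hr


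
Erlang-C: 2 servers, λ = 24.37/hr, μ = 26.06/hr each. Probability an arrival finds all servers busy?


a = λ/μ = 0.9351; ρ = a/2 = 0.4676
P₀ = 0.362793 (from M/M/c formula)
C(c,a) = [a^c/(c!(1−ρ))]·P₀ = [0.87450/(2·0.5324)]·0.362793
= 0.82125·0.362793 = 0.297942

Final: 0.297942


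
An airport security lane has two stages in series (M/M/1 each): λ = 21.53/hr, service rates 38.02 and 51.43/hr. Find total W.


Each node sees arrival rate λ = 21.53/hr (tandem ⇒ throughput preserved).
W₁ = 1/(μ₁−λ) = 1/(38.02−21.53) = 0.06064 hr
W₂ = 1/(μ₂−λ) = 1/(51.43−21.53) = 0.03344 hr
W_total = W₁ + W₂ = 0.06064 + 0.03344 = 0.09409 hr

Final: 0.09409 hr


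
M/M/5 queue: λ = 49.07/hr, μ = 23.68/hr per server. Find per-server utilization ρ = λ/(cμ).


ρ = λ/(cμ) = 49.07/(5·23.68) = 49.07/118.40 = 0.4144

Final: 0.4144


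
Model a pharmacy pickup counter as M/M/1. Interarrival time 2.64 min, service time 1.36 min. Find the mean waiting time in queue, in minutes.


λ = 60/2.64 = 22.7273 /hr
μ = 60/1.36 = 44.1176 /hr
ρ = λ/μ = 22.7273/44.1176 = 0.5152
Wq = ρ/(μ−λ) = 0.5152/(44.1176−22.7273) = 0.02408 hr
In minutes: 0.02408·60 = 1.445 min

Final: 1.445 min


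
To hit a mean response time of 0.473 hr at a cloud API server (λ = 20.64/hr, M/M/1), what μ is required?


W = 1/(μ−λ) ⇒ μ − λ = 1/W = 1/0.473 = 2.1142
μ = λ + 1/W = 20.64 + 2.1142 = 22.7542 per hr

Final: 22.7542 /hr


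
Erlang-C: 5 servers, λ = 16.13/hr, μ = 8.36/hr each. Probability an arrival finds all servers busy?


a = λ/μ = 1.9294; ρ = a/5 = 0.3859
P₀ = 0.144339 (from M/M/c formula)
C(c,a) = [a^c/(c!(1−ρ))]·P₀ = [26.73871/(120·0.6141)]·0.144339
= 0.36284·0.144339 = 0.052371

Final: 0.052371


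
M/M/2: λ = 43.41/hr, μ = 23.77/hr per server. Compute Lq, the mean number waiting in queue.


a = λ/μ = 1.8263; ρ = a/2 = 0.9131
P₀ = 0.045410
Lq = P₀·a^c·ρ / (c!·(1−ρ)²) = 0.045410·3.33519·0.9131/(2·0.007547)
= 9.16194

Final: 9.16194


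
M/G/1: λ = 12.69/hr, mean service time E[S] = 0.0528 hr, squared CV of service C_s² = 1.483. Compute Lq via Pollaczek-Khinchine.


ρ = λ·E[S] = 12.69·0.0528 = 0.6700
Lq = ρ²(1+C_s²)/(2(1−ρ)) = 0.4489·(1+1.483)/(2·0.3300)
= 0.4489·2.4830/0.6599 = 1.68914

Final: 1.68914


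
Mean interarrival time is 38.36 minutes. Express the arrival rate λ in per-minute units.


λ = 1/(interarrival time) in consistent units.
1 minute = 1 min, so λ = 1/38.36 = 0.02607 per minute

Final: 0.02607 /min


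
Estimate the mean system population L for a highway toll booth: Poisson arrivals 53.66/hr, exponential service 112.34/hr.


ρ = λ/μ = 53.66/112.34 = 0.4777
L = ρ/(1−ρ) = 0.4777/(1 − 0.4777) = 0.4777/0.5223 = 0.9145

Final: 0.9145


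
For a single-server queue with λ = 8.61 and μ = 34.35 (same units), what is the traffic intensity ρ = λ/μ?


ρ = λ/μ = 8.61/34.35 = 0.2507

Final: 0.2507


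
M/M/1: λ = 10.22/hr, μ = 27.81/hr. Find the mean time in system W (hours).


W = 1/(μ−λ) = 1/(27.81 − 10.22) = 1/17.59 = 0.05685 hr

Final: 0.05685 hr


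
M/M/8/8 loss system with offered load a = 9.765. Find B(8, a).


B(c,a) = (a^c/c!) / Σ_{k=0}^{c} a^k/k!
a^8/8! = 2050.489065
Σ terms (k=0..8): 1.00000 + 9.76500 + 47.67761 + 155.19063 + 378.85912 + 739.91187 + 1204.20656 + 1679.86815 + 2050.48906 = 6266.968009
B = 2050.489065/6266.968009 = 0.327190

Final: 0.327190


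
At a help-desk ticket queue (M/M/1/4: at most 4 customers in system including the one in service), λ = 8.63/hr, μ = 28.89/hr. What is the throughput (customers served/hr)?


ρ = 0.2987; P_K = (1−ρ)ρ^4/(1−ρ^5) = 0.005597
λ_eff = λ(1 − P_K) = 8.63·(1 − 0.005597) = 8.63·0.994403 = 8.5817 /hr

Final: 8.5817 /hr


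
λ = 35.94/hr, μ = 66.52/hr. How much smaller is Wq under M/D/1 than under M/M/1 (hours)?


ρ = 35.94/66.52 = 0.5403
Wq(M/M/1) = ρ/(μ−λ) = 0.5403/30.58 = 0.01767 hr
Wq(M/D/1) = ρ/(2(μ−λ)) = 0.008834 hr
Savings = 0.01767 − 0.008834 = 0.008834 hr

Final: 0.008834 hr


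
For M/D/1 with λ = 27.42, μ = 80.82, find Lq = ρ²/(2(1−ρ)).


ρ = 27.42/80.82 = 0.3393
M/D/1: Lq = ρ²/(2(1−ρ)) = 0.1151/(2·0.6607) = 0.08711

Final: 0.08711


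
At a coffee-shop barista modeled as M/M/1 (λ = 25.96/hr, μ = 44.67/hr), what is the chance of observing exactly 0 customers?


ρ = 25.96/44.67 = 0.5812
P_n = (1−ρ)·ρ^n = (1 − 0.5812)·0.5812^0 = 0.4188·1.000000 = 0.418849

Final: 0.418849


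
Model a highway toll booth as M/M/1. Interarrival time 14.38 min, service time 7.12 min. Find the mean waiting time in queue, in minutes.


λ = 60/14.38 = 4.1725 /hr
μ = 60/7.12 = 8.4270 /hr
ρ = λ/μ = 4.1725/8.4270 = 0.4951
Wq = ρ/(μ−λ) = 0.4951/(8.4270−4.1725) = 0.11638 hr
In minutes: 0.11638·60 = 6.983 min

Final: 6.983 min


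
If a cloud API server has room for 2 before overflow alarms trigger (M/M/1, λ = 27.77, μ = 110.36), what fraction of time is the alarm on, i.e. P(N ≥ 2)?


ρ = 27.77/110.36 = 0.2516
P(N ≥ n) = ρ^n = 0.2516^2 = 0.063318

Final: 0.063318


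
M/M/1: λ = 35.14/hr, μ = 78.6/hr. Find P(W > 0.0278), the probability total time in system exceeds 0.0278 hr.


W ~ Exponential(μ−λ) for M/M/1.
μ − λ = 78.6 − 35.14 = 43.4600
P(W > t) = e^{−(μ−λ)t} = e^{−1.2082} = 0.298738

Final: 0.298738


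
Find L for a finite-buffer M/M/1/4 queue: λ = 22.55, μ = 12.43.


ρ = 22.55/12.43 = 1.8142
L = ρ[1 − (K+1)ρ^K + Kρ^(K+1)] / [(1−ρ)(1−ρ^(K+1))]
Numerator: 1.8142·(1 − 5·10.831826 + 4·19.650658) = 46.158564
Denominator: (-0.8142)·(-18.650658) = 15.184606
L = 46.158564/15.184606 = 3.0398

Final: 3.0398


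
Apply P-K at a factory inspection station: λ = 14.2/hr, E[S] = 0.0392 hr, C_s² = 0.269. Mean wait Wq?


ρ = λ·E[S] = 14.2·0.0392 = 0.5566
E[S²] = E[S]²(1+C_s²) = 0.0392²·(1+0.269) = 0.001950
Wq = λ·E[S²]/(2(1−ρ)) = 14.2·0.001950/(2·0.4434) = 0.03123 hr

Final: 0.03123 hr


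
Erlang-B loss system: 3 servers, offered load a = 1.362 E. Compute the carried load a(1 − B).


B(3,1.362) = 0.113484 (Erlang-B)
Carried load = a(1 − B) = 1.362·(1 − 0.113484) = 1.362·0.886516 = 1.2074 E

Final: 1.2074 Erlangs


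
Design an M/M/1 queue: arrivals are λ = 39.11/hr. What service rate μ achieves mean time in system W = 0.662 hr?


W = 1/(μ−λ) ⇒ μ − λ = 1/W = 1/0.662 = 1.5106
μ = λ + 1/W = 39.11 + 1.5106 = 40.6206 per hr

Final: 40.6206 /hr


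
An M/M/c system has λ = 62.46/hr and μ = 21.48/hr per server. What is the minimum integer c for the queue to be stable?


Stability requires cμ > λ ⇔ c > λ/μ.
λ/μ = 62.46/21.48 = 2.9078
Minimum integer c = ⌊2.9078⌋ + 1 = 3
Check: 3·21.48 = 64.44 > 62.46, while 2·21.48 = 42.96 ≤ 62.46

Final: 3 servers


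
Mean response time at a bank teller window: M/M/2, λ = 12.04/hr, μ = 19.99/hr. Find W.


a = 0.6023; ρ = 0.3012; P₀ = 0.537101
Lq = P₀·a^c·ρ/(c!(1−ρ)²) = 0.06007
Wq = Lq/λ = 0.06007/12.04 = 0.004989 hr
W = Wq + 1/μ = 0.004989 + 0.05003 = 0.05501 hr

Final: 0.05501 hr


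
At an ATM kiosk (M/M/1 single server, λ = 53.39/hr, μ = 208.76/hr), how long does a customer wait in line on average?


ρ = 53.39/208.76 = 0.2557
Wq = ρ/(μ−λ) = 0.2557/(208.76 − 53.39) = 0.2557/155.37 = 0.001646 hr

Final: 0.001646 hr
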